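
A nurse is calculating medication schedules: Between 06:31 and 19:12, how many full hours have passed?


Start: 06:31
End: 19:12
Hour difference: 19 - 6 = 13 hours
Minute difference: 12 - 31 = -19 minutes
Total minutes: 761
Complete hours: 761 / 60 = 12 (remainder 41)

12


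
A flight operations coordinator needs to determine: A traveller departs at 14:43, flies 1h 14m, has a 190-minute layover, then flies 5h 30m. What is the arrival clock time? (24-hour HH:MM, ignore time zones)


Depart: 14:43
Leg 1: +74 min -> 15:57
Layover: +190 min -> 19:07
Leg 2: +330 min -> 00:37
Total travel: 594 minutes = 9h 54m
Arrival: 00:37

00:37


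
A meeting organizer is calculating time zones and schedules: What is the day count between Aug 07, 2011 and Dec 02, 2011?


Start date: 2011-08-07
End date: 2011-12-02
Aug 2011: +25 days
Sep 2011: +30 days
Oct 2011: +31 days
Nov 2011: +30 days
Dec 2011: +1 days
Total: 117 days

117


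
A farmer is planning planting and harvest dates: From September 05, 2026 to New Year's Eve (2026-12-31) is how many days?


Start: September 05, 2026
End: December 31, 2026
Days left in September: 25
October: 31
November: 30
December: 31
Sum of remaining months: 92
Total: 25 + 92 = 117

117


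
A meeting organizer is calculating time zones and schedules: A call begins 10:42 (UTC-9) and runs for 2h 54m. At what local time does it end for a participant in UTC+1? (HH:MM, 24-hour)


Start: 10:42 in UTC-9
Step 1 - add duration:
  minutes: 42 + 54 = 96 (carry 1h)
  hours: 10 + 2 + 1 = 13
  end in UTC-9: 13:36
Step 2 - convert UTC-9 -> UTC+1:
  offset difference: 1 - (-9) = 10 hours
  13 + (10) = 23 -> mod 24 = 23
Result: 23:36 in UTC+1

23:36


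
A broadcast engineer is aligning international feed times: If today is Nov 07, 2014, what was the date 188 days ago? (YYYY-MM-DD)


Start: 2014-11-07
Subtracting 188 days
Days already passed in November: 7
After going back through November: 181 more days to subtract
October 2014: 31 days, 150 remaining
September 2014: 30 days, 120 remaining
August 2014: 31 days, 89 remaining
July 2014: 31 days, 58 remaining
Result: 2014-05-03

2014-05-03


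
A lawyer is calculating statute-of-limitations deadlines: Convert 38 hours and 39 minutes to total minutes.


Hours: 38
Extra minutes: 39
Minutes per hour: 60
Hours to minutes: 38 x 60 = 2280
Total: 2280 + 39 = 2319

2319


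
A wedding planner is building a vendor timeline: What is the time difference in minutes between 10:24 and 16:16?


Start time: 10:24 = 624 minutes from midnight
End time: 16:16 = 976 minutes from midnight
Difference: 976 - 624 = 352 minutes
That is 5 hours and 52 minutes

352


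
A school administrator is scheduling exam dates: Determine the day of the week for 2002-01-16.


Date: 2002-01-16
January 1, 2002 is a Tuesday
Day of year: 16
Offset from Jan 1: 15 days
15 mod 7 = 1
Result: Wednesday

Wednesday


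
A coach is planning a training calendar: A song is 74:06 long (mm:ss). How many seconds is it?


Minutes: 74
Extra seconds: 6
Seconds per minute: 60
Minutes to seconds: 74 x 60 = 4440
Total: 4440 + 6 = 4446

4446


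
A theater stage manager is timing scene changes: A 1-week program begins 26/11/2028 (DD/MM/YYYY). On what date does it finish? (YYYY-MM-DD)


Start: 2028-11-26
Weeks to add: 1
Convert to days: 1 x 7 = 7 days
Add 7 days to 2028-11-26
Result: 2028-12-03

2028-12-03


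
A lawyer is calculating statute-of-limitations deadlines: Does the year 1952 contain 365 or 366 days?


Year: 1952
Check leap year rules:
Divisible by 4? Yes
Divisible by 100? No
1952 is a leap year
Days: 366

366


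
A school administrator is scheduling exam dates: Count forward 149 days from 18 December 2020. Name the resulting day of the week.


Start: 2020-12-18 (Friday)
Step 1 - find target date: add 149 days
  2020-12-18 + 149 days = 2021-05-16
Step 2 - day of week:
  149 mod 7 = 2
  Friday + 2 days -> Sunday
Result: Sunday (2021-05-16)

Sunday


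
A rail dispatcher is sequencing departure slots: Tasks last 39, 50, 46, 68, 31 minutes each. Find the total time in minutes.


Durations: 39, 50, 46, 68, 31
Running sum: 39
+ 50 = 89
+ 46 = 135
+ 68 = 203
+ 31 = 234
Total duration: 234 minutes
That is 3 hours and 54 minutes

234


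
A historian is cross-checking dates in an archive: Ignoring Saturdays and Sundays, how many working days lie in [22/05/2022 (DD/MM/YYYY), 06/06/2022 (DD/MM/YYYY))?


Start: 2022-05-22 (Sunday)
End (exclusive): 2022-06-06 (Monday)
Total calendar days: 15
Full weeks: 15 // 7 = 2 -> 10 weekdays
Remaining 1 days starting on Sunday:
  Sun(-) -> 0 weekdays
Total business days: 10 + 0 = 10

10


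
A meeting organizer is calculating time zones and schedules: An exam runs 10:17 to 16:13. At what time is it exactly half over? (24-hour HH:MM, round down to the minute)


Start time: 10:17 = 617 minutes from midnight
End time: 16:13 = 973 minutes from midnight
Sum: 617 + 973 = 1590
Midpoint: 1590 / 2 = 795 minutes
Convert: 795 / 60 = 13 hours, 15 minutes
Result: 13:15

13:15


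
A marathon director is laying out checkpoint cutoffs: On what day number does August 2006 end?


Month: August
Year: 2006
August is a 31-day month
Total: 31 days

31


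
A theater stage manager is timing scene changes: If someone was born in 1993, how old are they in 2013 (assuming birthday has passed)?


Birth year: 1993
Current year: 2013
Age = current year - birth year
Age = 2013 - 1993 = 20

20


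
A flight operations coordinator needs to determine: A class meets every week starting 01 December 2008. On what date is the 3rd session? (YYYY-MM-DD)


First occurrence: 2008-12-01 (occurrence 1)
Each occurrence is 7 days after the previous.
Occurrence 3 is 2 weeks after the first.
2 weeks = 14 days
2008-12-01 + 14 days = 2008-12-15

2008-12-15


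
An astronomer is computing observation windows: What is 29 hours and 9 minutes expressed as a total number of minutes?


Hours: 29
Minutes: 9
Convert hours to minutes: 29 x 60 = 1740
Add remaining minutes: 1740 + 9 = 1749

1749


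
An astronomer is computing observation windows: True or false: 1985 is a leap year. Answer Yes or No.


Year: 1985
Divisible by 4? 1985 / 4 = 496.25 -> No
Not divisible by 4, so NOT a leap year

No


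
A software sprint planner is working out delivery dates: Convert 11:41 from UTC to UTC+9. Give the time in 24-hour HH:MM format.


Local time: 11:41 at UTC (offset 0h)
Target zone: UTC+9 (offset 9h)
Difference: 9 - (0) = 9 hours
Calculation: 11 + (9) = 20
Result: 20:41

20:41


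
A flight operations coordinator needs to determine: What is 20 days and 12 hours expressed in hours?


Days: 20
Extra hours: 12
Hours per day: 24
Days to hours: 20 x 24 = 480
Total: 480 + 12 = 492

492


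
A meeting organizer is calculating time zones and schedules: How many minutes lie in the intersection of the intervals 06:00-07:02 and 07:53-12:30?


Interval A: [360, 422] minutes from midnight
Interval B: [473, 750] minutes from midnight
Overlap start = max(360, 473) = 473
Overlap end = min(422, 750) = 422
End <= start, so the intervals do not overlap: 0 minutes

0


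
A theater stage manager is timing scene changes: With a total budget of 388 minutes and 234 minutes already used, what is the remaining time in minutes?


Total budget: 388 minutes
Time used: 234 minutes
Remaining: 388 - 234 = 154 minutes
Percent used: 60.3%
Percent remaining: 39.7%

154


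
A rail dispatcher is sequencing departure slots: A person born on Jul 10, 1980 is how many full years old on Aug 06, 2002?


Birth: 1980-07-10
Reference: 2002-08-06
Year difference: 2002 - 1980 = 22
Has birthday (07-10) occurred by 08-06? Yes
Age in full years: 22

22


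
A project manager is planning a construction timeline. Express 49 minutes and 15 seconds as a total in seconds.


Minutes: 49
Seconds: 15
Convert minutes to seconds: 49 x 60 = 2940
Add remaining seconds: 2940 + 15 = 2955

2955


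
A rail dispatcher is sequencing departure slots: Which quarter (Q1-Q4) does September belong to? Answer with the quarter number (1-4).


Month: September (month 9)
Q1: January-March (months 1-3)
Q2: April-June (months 4-6)
Q3: July-September (months 7-9)
Q4: October-December (months 10-12)
Month 9 falls in Q3

3


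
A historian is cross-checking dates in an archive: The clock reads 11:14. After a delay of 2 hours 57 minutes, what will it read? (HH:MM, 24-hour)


Start time: 11:14
Adding: 2 hours 57 minutes
Minutes: 14 + 57 = 71
Minute overflow: 71 >= 60, so carry 1 hour, minutes = 11
Hours: 11 + 2 + 1 = 14
Result: 14:11

14:11


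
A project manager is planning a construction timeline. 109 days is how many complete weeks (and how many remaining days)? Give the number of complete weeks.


Total days: 109
Days per week: 7
Division: 109 / 7 = 15 remainder 4
Complete weeks: 15
Remaining days: 4

15


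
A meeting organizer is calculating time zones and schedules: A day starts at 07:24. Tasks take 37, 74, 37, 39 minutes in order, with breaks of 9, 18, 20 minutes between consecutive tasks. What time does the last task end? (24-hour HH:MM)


Start: 07:24 = 444 min from midnight
  after task 1 (37 min): 08:01
  after break (9 min): 08:10
  after task 2 (74 min): 09:24
  after break (18 min): 09:42
  after task 3 (37 min): 10:19
  after break (20 min): 10:39
  after task 4 (39 min): 11:18
Total elapsed: 234 minutes
End time: 11:18

11:18


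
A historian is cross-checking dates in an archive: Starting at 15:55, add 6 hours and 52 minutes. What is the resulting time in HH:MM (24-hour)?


Start time: 15:55
Adding: 6 hours 52 minutes
Minutes: 55 + 52 = 107
Minute overflow: 107 >= 60, so carry 1 hour, minutes = 47
Hours: 15 + 6 + 1 = 22
Result: 22:47

22:47


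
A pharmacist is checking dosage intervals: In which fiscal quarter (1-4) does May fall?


Month: May (month 5)
Q1: January-March (months 1-3)
Q2: April-June (months 4-6)
Q3: July-September (months 7-9)
Q4: October-December (months 10-12)
Month 5 falls in Q2

2


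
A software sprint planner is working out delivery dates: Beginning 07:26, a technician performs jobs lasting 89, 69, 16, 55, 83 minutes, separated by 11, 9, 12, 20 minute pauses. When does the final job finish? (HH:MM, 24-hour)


Start: 07:26 = 446 min from midnight
  after task 1 (89 min): 08:55
  after break (11 min): 09:06
  after task 2 (69 min): 10:15
  after break (9 min): 10:24
  after task 3 (16 min): 10:40
  after break (12 min): 10:52
  after task 4 (55 min): 11:47
  after break (20 min): 12:07
  after task 5 (83 min): 13:30
Total elapsed: 364 minutes
End time: 13:30

13:30


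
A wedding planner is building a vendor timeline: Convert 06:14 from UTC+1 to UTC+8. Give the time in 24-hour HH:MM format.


Local time: 06:14 at UTC+1 (offset 1h)
Target zone: UTC+8 (offset 8h)
Difference: 8 - (1) = 7 hours
Calculation: 6 + (7) = 13
Result: 13:14

13:14


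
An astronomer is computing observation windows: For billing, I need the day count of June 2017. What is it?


Month: June
Year: 2017
June is a 30-day month
Total: 30 days

30


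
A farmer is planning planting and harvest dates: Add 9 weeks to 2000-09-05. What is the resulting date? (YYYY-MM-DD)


Start: 2000-09-05
Weeks to add: 9
Convert to days: 9 x 7 = 63 days
Add 63 days to 2000-09-05
Result: 2000-11-07

2000-11-07


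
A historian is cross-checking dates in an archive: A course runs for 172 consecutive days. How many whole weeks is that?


Total days: 172
Days per week: 7
Division: 172 / 7 = 24 remainder 4
Complete weeks: 24
Remaining days: 4

24


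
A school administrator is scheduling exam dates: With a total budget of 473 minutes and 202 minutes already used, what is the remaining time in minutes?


Total budget: 473 minutes
Time used: 202 minutes
Remaining: 473 - 202 = 271 minutes
Percent used: 42.7%
Percent remaining: 57.3%

271


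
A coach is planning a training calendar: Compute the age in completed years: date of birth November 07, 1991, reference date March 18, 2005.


Birth: 1991-11-07
Reference: 2005-03-18
Year difference: 2005 - 1991 = 14
Has birthday (11-07) occurred by 03-18? No
Birthday not yet reached this year -> subtract 1
Age in full years: 13

13


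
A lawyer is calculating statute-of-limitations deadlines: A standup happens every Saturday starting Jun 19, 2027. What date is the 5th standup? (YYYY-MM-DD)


First occurrence: 2027-06-19 (occurrence 1)
Each occurrence is 7 days after the previous.
Occurrence 5 is 4 weeks after the first.
4 weeks = 28 days
2027-06-19 + 28 days = 2027-07-17

2027-07-17


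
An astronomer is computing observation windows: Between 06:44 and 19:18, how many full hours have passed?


Start: 06:44
End: 19:18
Hour difference: 19 - 6 = 13 hours
Minute difference: 18 - 44 = -26 minutes
Total minutes: 754
Complete hours: 754 / 60 = 12 (remainder 34)

12


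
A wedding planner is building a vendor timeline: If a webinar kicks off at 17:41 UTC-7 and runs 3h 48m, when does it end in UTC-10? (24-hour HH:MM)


Start: 17:41 in UTC-7
Step 1 - add duration:
  minutes: 41 + 48 = 89 (carry 1h)
  hours: 17 + 3 + 1 = 21
  end in UTC-7: 21:29
Step 2 - convert UTC-7 -> UTC-10:
  offset difference: -10 - (-7) = -3 hours
  21 + (-3) = 18 -> mod 24 = 18
Result: 18:29 in UTC-10

18:29


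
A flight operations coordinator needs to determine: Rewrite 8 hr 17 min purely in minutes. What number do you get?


Hours: 8
Extra minutes: 17
Minutes per hour: 60
Hours to minutes: 8 x 60 = 480
Total: 480 + 17 = 497

497


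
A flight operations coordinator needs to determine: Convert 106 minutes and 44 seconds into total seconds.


Minutes: 106
Seconds: 44
Convert minutes to seconds: 106 x 60 = 6360
Add remaining seconds: 6360 + 44 = 6404

6404


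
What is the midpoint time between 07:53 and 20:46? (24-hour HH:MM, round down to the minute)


Start time: 07:53 = 473 minutes from midnight
End time: 20:46 = 1246 minutes from midnight
Sum: 473 + 1246 = 1719
Midpoint: 1719 / 2 = 859 minutes
Convert: 859 / 60 = 14 hours, 19 minutes
Result: 14:19

14:19


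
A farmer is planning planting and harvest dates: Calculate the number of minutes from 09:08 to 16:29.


Start time: 09:08 = 548 minutes from midnight
End time: 16:29 = 989 minutes from midnight
Difference: 989 - 548 = 441 minutes
That is 7 hours and 21 minutes

441


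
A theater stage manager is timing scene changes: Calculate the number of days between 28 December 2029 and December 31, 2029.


Start: December 28, 2029
End: December 31, 2029
Days left in December: 3
Total: 3 days

3


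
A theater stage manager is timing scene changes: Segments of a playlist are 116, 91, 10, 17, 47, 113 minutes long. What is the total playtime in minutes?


Durations: 116, 91, 10, 17, 47, 113
Running sum: 116
+ 91 = 207
+ 10 = 217
+ 17 = 234
+ 47 = 281
+ 113 = 394
Total duration: 394 minutes
That is 6 hours and 34 minutes

394


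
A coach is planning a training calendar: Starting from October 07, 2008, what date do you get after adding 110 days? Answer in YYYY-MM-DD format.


Start: 2008-10-07
Adding 110 days
Days remaining in October: 24
After October: 86 days still to add
November 2008: 30 days, 56 remaining
December 2008: 31 days, 25 remaining
January 2009 has 31 days, need 25
Result: 2009-01-25

2009-01-25


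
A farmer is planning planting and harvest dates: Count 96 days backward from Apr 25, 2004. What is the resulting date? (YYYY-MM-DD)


Start: 2004-04-25
Subtracting 96 days
Days already passed in April: 25
After going back through April: 71 more days to subtract
March 2004: 31 days, 40 remaining
February 2004: 29 days, 11 remaining
January 2004 has 31 days, need 11
Result: 2004-01-20

2004-01-20


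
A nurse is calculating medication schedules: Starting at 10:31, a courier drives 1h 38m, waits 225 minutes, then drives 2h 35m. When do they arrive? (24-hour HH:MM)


Depart: 10:31
Leg 1: +98 min -> 12:09
Layover: +225 min -> 15:54
Leg 2: +155 min -> 18:29
Total travel: 478 minutes = 7h 58m
Arrival: 18:29

18:29


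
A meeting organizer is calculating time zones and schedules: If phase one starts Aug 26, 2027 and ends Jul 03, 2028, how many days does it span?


Start date: 2027-08-26
End date: 2028-07-03
Aug 2027: +6 days
Sep 2027: +30 days
Oct 2027: +31 days
... (9 more months)
Total: 312 days

312


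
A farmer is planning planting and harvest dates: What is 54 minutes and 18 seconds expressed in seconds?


Minutes: 54
Extra seconds: 18
Seconds per minute: 60
Minutes to seconds: 54 x 60 = 3240
Total: 3240 + 18 = 3258

3258


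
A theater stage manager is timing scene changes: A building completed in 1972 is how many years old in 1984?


Birth year: 1972
Current year: 1984
Age = current year - birth year
Age = 1984 - 1972 = 12

12


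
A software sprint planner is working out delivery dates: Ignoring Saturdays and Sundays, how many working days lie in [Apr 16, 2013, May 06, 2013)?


Start: 2013-04-16 (Tuesday)
End (exclusive): 2013-05-06 (Monday)
Total calendar days: 20
Full weeks: 20 // 7 = 2 -> 10 weekdays
Remaining 6 days starting on Tuesday:
  Tue(w), Wed(w), Thu(w), Fri(w), Sat(-), Sun(-) -> 4 weekdays
Total business days: 10 + 4 = 14

14


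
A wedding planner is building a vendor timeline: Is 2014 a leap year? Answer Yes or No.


Year: 2014
Divisible by 4? 2014 / 4 = 503.5 -> No
Not divisible by 4, so NOT a leap year

No


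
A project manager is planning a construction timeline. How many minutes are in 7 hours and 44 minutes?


Hours: 7
Minutes: 44
Convert hours to minutes: 7 x 60 = 420
Add remaining minutes: 420 + 44 = 464

464


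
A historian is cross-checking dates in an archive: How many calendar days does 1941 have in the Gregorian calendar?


Year: 1941
Check leap year rules:
Divisible by 4? No
1941 is not a leap year
Days: 365

365


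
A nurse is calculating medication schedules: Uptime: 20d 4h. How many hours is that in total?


Days: 20
Extra hours: 4
Hours per day: 24
Days to hours: 20 x 24 = 480
Total: 480 + 4 = 484

484


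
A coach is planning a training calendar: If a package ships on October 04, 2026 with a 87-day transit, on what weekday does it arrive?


Start: 2026-10-04 (Sunday)
Step 1 - find target date: add 87 days
  2026-10-04 + 87 days = 2026-12-30
Step 2 - day of week:
  87 mod 7 = 3
  Sunday + 3 days -> Wednesday
Result: Wednesday (2026-12-30)

Wednesday


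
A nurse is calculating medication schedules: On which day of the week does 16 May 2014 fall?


Date: 2014-05-16
January 1, 2014 is a Wednesday
Day of year: 136
Offset from Jan 1: 135 days
135 mod 7 = 2
Result: Friday

Friday


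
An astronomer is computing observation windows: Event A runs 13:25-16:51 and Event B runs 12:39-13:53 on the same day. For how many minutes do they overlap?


Interval A: [805, 1011] minutes from midnight
Interval B: [759, 833] minutes from midnight
Overlap start = max(805, 759) = 805
Overlap end = min(1011, 833) = 833
Overlap = 833 - 805 = 28 minutes

28


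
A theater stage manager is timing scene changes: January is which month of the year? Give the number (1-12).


Calendar month order:
1. January <--
2. February
January is month number 1

1


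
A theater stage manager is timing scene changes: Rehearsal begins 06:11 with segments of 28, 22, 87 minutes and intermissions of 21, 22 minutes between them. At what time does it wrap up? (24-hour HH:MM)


Start: 06:11 = 371 min from midnight
  after task 1 (28 min): 06:39
  after break (21 min): 07:00
  after task 2 (22 min): 07:22
  after break (22 min): 07:44
  after task 3 (87 min): 09:11
Total elapsed: 180 minutes
End time: 09:11

09:11


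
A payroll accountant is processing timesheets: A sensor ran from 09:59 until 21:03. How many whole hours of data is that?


Start: 09:59
End: 21:03
Hour difference: 21 - 9 = 12 hours
Minute difference: 3 - 59 = -56 minutes
Total minutes: 664
Complete hours: 664 / 60 = 11 (remainder 4)

11


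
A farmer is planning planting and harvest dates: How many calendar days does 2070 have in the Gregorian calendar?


Year: 2070
Check leap year rules:
Divisible by 4? No
2070 is not a leap year
Days: 365

365


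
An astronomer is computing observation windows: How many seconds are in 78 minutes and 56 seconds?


Minutes: 78
Extra seconds: 56
Seconds per minute: 60
Minutes to seconds: 78 x 60 = 4680
Total: 4680 + 56 = 4736

4736


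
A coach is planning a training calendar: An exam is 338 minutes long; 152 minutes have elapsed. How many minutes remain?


Total budget: 338 minutes
Time used: 152 minutes
Remaining: 338 - 152 = 186 minutes
Percent used: 45.0%
Percent remaining: 55.0%

186


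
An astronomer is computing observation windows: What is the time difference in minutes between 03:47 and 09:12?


Start time: 03:47 = 227 minutes from midnight
End time: 09:12 = 552 minutes from midnight
Difference: 552 - 227 = 325 minutes
That is 5 hours and 25 minutes

325


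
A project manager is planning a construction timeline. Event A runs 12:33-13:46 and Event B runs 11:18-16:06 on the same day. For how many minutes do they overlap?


Interval A: [753, 826] minutes from midnight
Interval B: [678, 966] minutes from midnight
Overlap start = max(753, 678) = 753
Overlap end = min(826, 966) = 826
Overlap = 826 - 753 = 73 minutes

73


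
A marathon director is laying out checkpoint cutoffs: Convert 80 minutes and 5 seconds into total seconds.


Minutes: 80
Seconds: 5
Convert minutes to seconds: 80 x 60 = 4800
Add remaining seconds: 4800 + 5 = 4805

4805


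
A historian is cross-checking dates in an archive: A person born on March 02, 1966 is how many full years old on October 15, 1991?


Birth: 1966-03-02
Reference: 1991-10-15
Year difference: 1991 - 1966 = 25
Has birthday (03-02) occurred by 10-15? Yes
Age in full years: 25

25


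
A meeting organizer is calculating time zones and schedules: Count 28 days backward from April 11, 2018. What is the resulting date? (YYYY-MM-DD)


Start: 2018-04-11
Subtracting 28 days
Days already passed in April: 11
After going back through April: 17 more days to subtract
March 2018 has 31 days, need 17
Result: 2018-03-14

2018-03-14


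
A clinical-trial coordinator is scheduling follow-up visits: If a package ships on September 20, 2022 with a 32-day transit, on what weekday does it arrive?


Start: 2022-09-20 (Tuesday)
Step 1 - find target date: add 32 days
  2022-09-20 + 32 days = 2022-10-22
Step 2 - day of week:
  32 mod 7 = 4
  Tuesday + 4 days -> Saturday
Result: Saturday (2022-10-22)

Saturday


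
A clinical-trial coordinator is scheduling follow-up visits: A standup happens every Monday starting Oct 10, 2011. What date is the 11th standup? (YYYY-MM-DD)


First occurrence: 2011-10-10 (occurrence 1)
Each occurrence is 7 days after the previous.
Occurrence 11 is 10 weeks after the first.
10 weeks = 70 days
2011-10-10 + 70 days = 2011-12-19

2011-12-19


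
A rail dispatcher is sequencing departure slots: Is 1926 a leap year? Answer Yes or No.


Year: 1926
Divisible by 4? 1926 / 4 = 481.5 -> No
Not divisible by 4, so NOT a leap year

No


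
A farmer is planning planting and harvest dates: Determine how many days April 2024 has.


Month: April
Year: 2024
April is a 30-day month
Total: 30 days

30


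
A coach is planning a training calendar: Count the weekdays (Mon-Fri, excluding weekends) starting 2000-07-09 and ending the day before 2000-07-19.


Start: 2000-07-09 (Sunday)
End (exclusive): 2000-07-19 (Wednesday)
Total calendar days: 10
Full weeks: 10 // 7 = 1 -> 5 weekdays
Remaining 3 days starting on Sunday:
  Sun(-), Mon(w), Tue(w) -> 2 weekdays
Total business days: 5 + 2 = 7

7


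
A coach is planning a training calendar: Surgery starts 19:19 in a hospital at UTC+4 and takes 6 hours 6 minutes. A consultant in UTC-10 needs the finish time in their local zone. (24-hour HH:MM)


Start: 19:19 in UTC+4
Step 1 - add duration:
  minutes: 19 + 6 = 25
  hours: 19 + 6 + 0 = 25
  end in UTC+4: 01:25
Step 2 - convert UTC+4 -> UTC-10:
  offset difference: -10 - (4) = -14 hours
  1 + (-14) = -13 -> mod 24 = 11
Result: 11:25 in UTC-10

11:25


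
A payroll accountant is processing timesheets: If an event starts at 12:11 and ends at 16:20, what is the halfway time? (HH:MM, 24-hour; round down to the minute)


Start time: 12:11 = 731 minutes from midnight
End time: 16:20 = 980 minutes from midnight
Sum: 731 + 980 = 1711
Midpoint: 1711 / 2 = 855 minutes
Convert: 855 / 60 = 14 hours, 15 minutes
Result: 14:15

14:15


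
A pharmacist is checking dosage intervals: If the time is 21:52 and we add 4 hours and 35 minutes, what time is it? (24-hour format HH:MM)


Start time: 21:52
Adding: 4 hours 35 minutes
Minutes: 52 + 35 = 87
Minute overflow: 87 >= 60, so carry 1 hour, minutes = 27
Hours: 21 + 4 + 1 = 26
Hour wraparound: 26 mod 24 = 2
Result: 02:27

02:27


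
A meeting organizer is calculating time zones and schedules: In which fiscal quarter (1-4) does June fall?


Month: June (month 6)
Q1: January-March (months 1-3)
Q2: April-June (months 4-6)
Q3: July-September (months 7-9)
Q4: October-December (months 10-12)
Month 6 falls in Q2

2


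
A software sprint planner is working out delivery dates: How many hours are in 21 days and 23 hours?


Days: 21
Extra hours: 23
Hours per day: 24
Days to hours: 21 x 24 = 504
Total: 504 + 23 = 527

527


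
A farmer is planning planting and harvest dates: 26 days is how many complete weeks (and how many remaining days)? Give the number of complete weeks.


Total days: 26
Days per week: 7
Division: 26 / 7 = 3 remainder 5
Complete weeks: 3
Remaining days: 5

3


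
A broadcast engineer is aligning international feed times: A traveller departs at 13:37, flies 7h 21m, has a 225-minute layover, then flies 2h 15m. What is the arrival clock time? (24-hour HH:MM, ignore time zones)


Depart: 13:37
Leg 1: +441 min -> 20:58
Layover: +225 min -> 00:43
Leg 2: +135 min -> 02:58
Total travel: 801 minutes = 13h 21m
Arrival: 02:58

02:58


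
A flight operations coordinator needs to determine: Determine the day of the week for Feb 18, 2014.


Date: 2014-02-18
January 1, 2014 is a Wednesday
Day of year: 49
Offset from Jan 1: 48 days
48 mod 7 = 6
Result: Tuesday

Tuesday


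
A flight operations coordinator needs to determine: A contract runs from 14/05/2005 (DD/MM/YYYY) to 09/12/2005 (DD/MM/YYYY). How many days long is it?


Start date: 2005-05-14
End date: 2005-12-09
May 2005: +18 days
Jun 2005: +30 days
Jul 2005: +31 days
... (5 more months)
Total: 209 days

209


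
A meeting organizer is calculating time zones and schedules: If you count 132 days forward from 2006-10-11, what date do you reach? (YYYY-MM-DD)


Start: 2006-10-11
Adding 132 days
Days remaining in October: 20
After October: 112 days still to add
November 2006: 30 days, 82 remaining
December 2006: 31 days, 51 remaining
January 2007: 31 days, 20 remaining
February 2007 has 28 days, need 20
Result: 2007-02-20

2007-02-20


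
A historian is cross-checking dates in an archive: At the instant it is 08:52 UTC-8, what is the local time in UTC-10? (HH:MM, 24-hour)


Local time: 08:52 at UTC-8 (offset -8h)
Target zone: UTC-10 (offset -10h)
Difference: -10 - (-8) = -2 hours
Calculation: 8 + (-2) = 6
Result: 06:52

06:52


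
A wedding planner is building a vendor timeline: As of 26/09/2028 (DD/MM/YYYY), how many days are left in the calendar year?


Start: September 26, 2028
End: December 31, 2028
Days left in September: 4
October: 31
November: 30
December: 31
Sum of remaining months: 92
Total: 4 + 92 = 96

96


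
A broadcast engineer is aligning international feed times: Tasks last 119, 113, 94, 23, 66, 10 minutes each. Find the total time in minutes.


Durations: 119, 113, 94, 23, 66, 10
Running sum: 119
+ 113 = 232
+ 94 = 326
+ 23 = 349
+ 66 = 415
+ 10 = 425
Total duration: 425 minutes
That is 7 hours and 5 minutes

425


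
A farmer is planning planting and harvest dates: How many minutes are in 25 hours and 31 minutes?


Hours: 25
Extra minutes: 31
Minutes per hour: 60
Hours to minutes: 25 x 60 = 1500
Total: 1500 + 31 = 1531

1531


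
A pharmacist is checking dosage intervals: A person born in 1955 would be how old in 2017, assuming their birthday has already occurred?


Birth year: 1955
Current year: 2017
Age = current year - birth year
Age = 2017 - 1955 = 62

62


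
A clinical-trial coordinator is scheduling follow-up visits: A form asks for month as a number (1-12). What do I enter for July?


Calendar month order:
6. June
7. July <--
8. August
July is month number 7

7


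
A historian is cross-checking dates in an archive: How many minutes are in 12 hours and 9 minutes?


Hours: 12
Minutes: 9
Convert hours to minutes: 12 x 60 = 720
Add remaining minutes: 720 + 9 = 729

729


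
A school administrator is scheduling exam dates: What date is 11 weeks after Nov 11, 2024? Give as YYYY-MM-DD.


Start: 2024-11-11
Weeks to add: 11
Convert to days: 11 x 7 = 77 days
Add 77 days to 2024-11-11
Result: 2025-01-27

2025-01-27


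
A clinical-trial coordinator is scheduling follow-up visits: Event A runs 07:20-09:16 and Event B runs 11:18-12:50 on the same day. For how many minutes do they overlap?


Interval A: [440, 556] minutes from midnight
Interval B: [678, 770] minutes from midnight
Overlap start = max(440, 678) = 678
Overlap end = min(556, 770) = 556
End <= start, so the intervals do not overlap: 0 minutes

0


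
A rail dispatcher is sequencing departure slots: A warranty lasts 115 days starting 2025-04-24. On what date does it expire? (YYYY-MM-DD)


Start: 2025-04-24
Adding 115 days
Days remaining in April: 6
After April: 109 days still to add
May 2025: 31 days, 78 remaining
June 2025: 30 days, 48 remaining
July 2025: 31 days, 17 remaining
August 2025 has 31 days, need 17
Result: 2025-08-17

2025-08-17


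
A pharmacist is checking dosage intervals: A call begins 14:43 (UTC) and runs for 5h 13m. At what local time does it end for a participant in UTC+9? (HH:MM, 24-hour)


Start: 14:43 in UTC
Step 1 - add duration:
  minutes: 43 + 13 = 56
  hours: 14 + 5 + 0 = 19
  end in UTC: 19:56
Step 2 - convert UTC -> UTC+9:
  offset difference: 9 - (0) = 9 hours
  19 + (9) = 28 -> mod 24 = 4
Result: 04:56 in UTC+9

04:56


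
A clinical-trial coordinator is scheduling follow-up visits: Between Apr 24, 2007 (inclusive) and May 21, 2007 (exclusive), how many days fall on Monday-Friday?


Start: 2007-04-24 (Tuesday)
End (exclusive): 2007-05-21 (Monday)
Total calendar days: 27
Full weeks: 27 // 7 = 3 -> 15 weekdays
Remaining 6 days starting on Tuesday:
  Tue(w), Wed(w), Thu(w), Fri(w), Sat(-), Sun(-) -> 4 weekdays
Total business days: 15 + 4 = 19

19


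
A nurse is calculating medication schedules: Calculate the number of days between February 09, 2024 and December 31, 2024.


Start: February 09, 2024
End: December 31, 2024
Days left in February: 20
March: 31
April: 30
May: 31
June: 30
... plus remaining months
Sum of remaining months: 306
Total: 20 + 306 = 326

326


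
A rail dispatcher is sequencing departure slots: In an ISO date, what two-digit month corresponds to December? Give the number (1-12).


Calendar month order:
11. November
12. December <--
December is month number 12

12


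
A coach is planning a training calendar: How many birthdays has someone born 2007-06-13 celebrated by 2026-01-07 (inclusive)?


Birth: 2007-06-13
Reference: 2026-01-07
Year difference: 2026 - 2007 = 19
Has birthday (06-13) occurred by 01-07? No
Birthday not yet reached this year -> subtract 1
Age in full years: 18

18


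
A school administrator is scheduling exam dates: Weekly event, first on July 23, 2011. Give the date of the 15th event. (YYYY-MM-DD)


First occurrence: 2011-07-23 (occurrence 1)
Each occurrence is 7 days after the previous.
Occurrence 15 is 14 weeks after the first.
14 weeks = 98 days
2011-07-23 + 98 days = 2011-10-29

2011-10-29


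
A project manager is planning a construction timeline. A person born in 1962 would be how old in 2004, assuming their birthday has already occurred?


Birth year: 1962
Current year: 2004
Age = current year - birth year
Age = 2004 - 1962 = 42

42


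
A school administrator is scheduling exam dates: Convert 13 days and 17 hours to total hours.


Days: 13
Extra hours: 17
Hours per day: 24
Days to hours: 13 x 24 = 312
Total: 312 + 17 = 329

329


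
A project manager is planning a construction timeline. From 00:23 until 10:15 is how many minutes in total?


Start time: 00:23 = 23 minutes from midnight
End time: 10:15 = 615 minutes from midnight
Difference: 615 - 23 = 592 minutes
That is 9 hours and 52 minutes

592


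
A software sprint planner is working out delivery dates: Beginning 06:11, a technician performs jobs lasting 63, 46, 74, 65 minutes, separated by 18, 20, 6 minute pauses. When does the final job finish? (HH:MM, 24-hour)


Start: 06:11 = 371 min from midnight
  after task 1 (63 min): 07:14
  after break (18 min): 07:32
  after task 2 (46 min): 08:18
  after break (20 min): 08:38
  after task 3 (74 min): 09:52
  after break (6 min): 09:58
  after task 4 (65 min): 11:03
Total elapsed: 292 minutes
End time: 11:03

11:03


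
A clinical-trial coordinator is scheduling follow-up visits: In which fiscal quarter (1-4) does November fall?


Month: November (month 11)
Q1: January-March (months 1-3)
Q2: April-June (months 4-6)
Q3: July-September (months 7-9)
Q4: October-December (months 10-12)
Month 11 falls in Q4

4


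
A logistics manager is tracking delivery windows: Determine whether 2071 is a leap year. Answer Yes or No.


Year: 2071
Divisible by 4? 2071 / 4 = 517.75 -> No
Not divisible by 4, so NOT a leap year

No


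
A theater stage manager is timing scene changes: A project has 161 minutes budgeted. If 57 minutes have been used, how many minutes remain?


Total budget: 161 minutes
Time used: 57 minutes
Remaining: 161 - 57 = 104 minutes
Percent used: 35.4%
Percent remaining: 64.6%

104


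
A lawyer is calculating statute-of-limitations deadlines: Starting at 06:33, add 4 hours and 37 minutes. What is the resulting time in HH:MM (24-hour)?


Start time: 06:33
Adding: 4 hours 37 minutes
Minutes: 33 + 37 = 70
Minute overflow: 70 >= 60, so carry 1 hour, minutes = 10
Hours: 6 + 4 + 1 = 11
Result: 11:10

11:10


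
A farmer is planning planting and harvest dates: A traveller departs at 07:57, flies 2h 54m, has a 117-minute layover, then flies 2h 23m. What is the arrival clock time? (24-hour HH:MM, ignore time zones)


Depart: 07:57
Leg 1: +174 min -> 10:51
Layover: +117 min -> 12:48
Leg 2: +143 min -> 15:11
Total travel: 434 minutes = 7h 14m
Arrival: 15:11

15:11


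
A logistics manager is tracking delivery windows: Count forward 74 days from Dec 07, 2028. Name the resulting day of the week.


Start: 2028-12-07 (Thursday)
Step 1 - find target date: add 74 days
  2028-12-07 + 74 days = 2029-02-19
Step 2 - day of week:
  74 mod 7 = 4
  Thursday + 4 days -> Monday
Result: Monday (2029-02-19)

Monday


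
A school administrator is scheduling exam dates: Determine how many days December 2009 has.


Month: December
Year: 2009
December is a 31-day month
Total: 31 days

31


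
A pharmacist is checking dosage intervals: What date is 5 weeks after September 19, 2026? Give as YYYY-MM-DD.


Start: 2026-09-19
Weeks to add: 5
Convert to days: 5 x 7 = 35 days
Add 35 days to 2026-09-19
Result: 2026-10-24

2026-10-24


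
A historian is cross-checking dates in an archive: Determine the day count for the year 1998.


Year: 1998
Check leap year rules:
Divisible by 4? No
1998 is not a leap year
Days: 365

365


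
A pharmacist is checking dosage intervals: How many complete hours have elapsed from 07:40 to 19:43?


Start: 07:40
End: 19:43
Hour difference: 19 - 7 = 12 hours
Minute difference: 43 - 40 = 3 minutes
Total minutes: 723
Complete hours: 723 / 60 = 12 (remainder 3)

12


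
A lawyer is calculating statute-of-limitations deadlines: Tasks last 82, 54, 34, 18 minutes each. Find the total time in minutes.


Durations: 82, 54, 34, 18
Running sum: 82
+ 54 = 136
+ 34 = 170
+ 18 = 188
Total duration: 188 minutes
That is 3 hours and 8 minutes

188


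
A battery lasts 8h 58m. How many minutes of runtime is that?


Hours: 8
Extra minutes: 58
Minutes per hour: 60
Hours to minutes: 8 x 60 = 480
Total: 480 + 58 = 538

538


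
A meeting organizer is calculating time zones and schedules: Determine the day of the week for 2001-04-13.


Date: 2001-04-13
January 1, 2001 is a Monday
Day of year: 103
Offset from Jan 1: 102 days
102 mod 7 = 4
Result: Friday

Friday


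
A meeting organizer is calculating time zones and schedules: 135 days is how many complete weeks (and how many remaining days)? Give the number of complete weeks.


Total days: 135
Days per week: 7
Division: 135 / 7 = 19 remainder 2
Complete weeks: 19
Remaining days: 2

19


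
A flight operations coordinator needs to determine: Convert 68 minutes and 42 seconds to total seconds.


Minutes: 68
Extra seconds: 42
Seconds per minute: 60
Minutes to seconds: 68 x 60 = 4080
Total: 4080 + 42 = 4122

4122


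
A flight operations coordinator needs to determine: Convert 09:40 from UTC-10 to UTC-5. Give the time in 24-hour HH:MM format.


Local time: 09:40 at UTC-10 (offset -10h)
Target zone: UTC-5 (offset -5h)
Difference: -5 - (-10) = 5 hours
Calculation: 9 + (5) = 14
Result: 14:40

14:40


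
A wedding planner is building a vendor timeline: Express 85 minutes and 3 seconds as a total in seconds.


Minutes: 85
Seconds: 3
Convert minutes to seconds: 85 x 60 = 5100
Add remaining seconds: 5100 + 3 = 5103

5103


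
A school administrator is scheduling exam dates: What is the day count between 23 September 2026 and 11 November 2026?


Start date: 2026-09-23
End date: 2026-11-11
Sep 2026: +8 days
Oct 2026: +31 days
Nov 2026: +10 days
Total: 49 days

49


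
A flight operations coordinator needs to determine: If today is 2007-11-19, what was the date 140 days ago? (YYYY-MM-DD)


Start: 2007-11-19
Subtracting 140 days
Days already passed in November: 19
After going back through November: 121 more days to subtract
October 2007: 31 days, 90 remaining
September 2007: 30 days, 60 remaining
August 2007: 31 days, 29 remaining
July 2007 has 31 days, need 29
Result: 2007-07-02

2007-07-02


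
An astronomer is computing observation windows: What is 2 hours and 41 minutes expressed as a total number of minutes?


Hours: 2
Minutes: 41
Convert hours to minutes: 2 x 60 = 120
Add remaining minutes: 120 + 41 = 161

161


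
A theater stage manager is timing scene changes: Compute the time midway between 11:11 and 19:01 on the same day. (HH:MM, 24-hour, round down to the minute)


Start time: 11:11 = 671 minutes from midnight
End time: 19:01 = 1141 minutes from midnight
Sum: 671 + 1141 = 1812
Midpoint: 1812 / 2 = 906 minutes
Convert: 906 / 60 = 15 hours, 6 minutes
Result: 15:06

15:06


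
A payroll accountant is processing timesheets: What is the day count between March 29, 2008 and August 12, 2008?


Start date: 2008-03-29
End date: 2008-08-12
Mar 2008: +3 days
Apr 2008: +30 days
May 2008: +31 days
... (3 more months)
Total: 136 days

136


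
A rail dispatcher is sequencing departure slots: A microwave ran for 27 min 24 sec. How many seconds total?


Minutes: 27
Extra seconds: 24
Seconds per minute: 60
Minutes to seconds: 27 x 60 = 1620
Total: 1620 + 24 = 1644

1644


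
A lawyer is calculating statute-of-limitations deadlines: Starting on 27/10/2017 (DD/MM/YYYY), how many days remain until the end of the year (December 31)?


Start: October 27, 2017
End: December 31, 2017
Days left in October: 4
November: 30
December: 31
Sum of remaining months: 61
Total: 4 + 61 = 65

65
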